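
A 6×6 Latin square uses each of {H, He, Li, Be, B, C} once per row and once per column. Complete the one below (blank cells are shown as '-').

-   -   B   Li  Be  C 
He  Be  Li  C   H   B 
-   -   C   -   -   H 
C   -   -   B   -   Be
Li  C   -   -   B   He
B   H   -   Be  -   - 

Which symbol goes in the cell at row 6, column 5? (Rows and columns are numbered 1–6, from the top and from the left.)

(r1,c1): row 1 has {Li,Be,B,C}; column 1 has {He,Li,B,C}, so it must be H.
(r1,c2): row 1 has {H,Li,Be,B,C}; column 2 has {H,Be,C}, so it must be He.
(r3,c1): row 3 has {H,C}; column 1 has {H,He,Li,B,C}, so it must be Be.
(r3,c4): row 3 has {H,Be,C}; column 4 has {Li,Be,B,C}, so it must be He.
(r3,c5): row 3 has {H,He,Be,C}; column 5 has {H,Be,B}, so it must be Li.
(r4,c2): row 4 has {Be,B,C}; column 2 has {H,He,Be,C}, so it must be Li.
(r4,c5): row 4 has {Li,Be,B,C}; column 5 has {H,Li,Be,B}, so it must be He.
(r5,c4): row 5 has {He,Li,B,C}; column 4 has {He,Li,Be,B,C}, so it must be H.
(r6,c3): row 6 has {H,Be,B}; column 3 has {Li,B,C}, so it must be He.
(r6,c5): row 6 has {H,He,Be,B}; column 5 has {H,He,Li,Be,B}, so it must be C.

C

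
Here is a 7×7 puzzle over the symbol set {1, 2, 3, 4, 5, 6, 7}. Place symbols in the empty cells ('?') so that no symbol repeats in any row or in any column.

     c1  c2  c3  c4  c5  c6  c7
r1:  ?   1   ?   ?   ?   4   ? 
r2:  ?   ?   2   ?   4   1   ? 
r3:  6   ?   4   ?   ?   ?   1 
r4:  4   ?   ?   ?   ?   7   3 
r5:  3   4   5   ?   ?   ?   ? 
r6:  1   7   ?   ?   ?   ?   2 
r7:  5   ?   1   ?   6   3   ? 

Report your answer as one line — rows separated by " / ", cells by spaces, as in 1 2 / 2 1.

2 1 7 5 3 4 6 / 7 6 2 3 4 1 5 / 6 3 4 2 7 5 1 / 4 5 6 1 2 7 3 / 3 4 5 6 1 2 7 / 1 7 3 4 5 6 2 / 5 2 1 7 6 3 4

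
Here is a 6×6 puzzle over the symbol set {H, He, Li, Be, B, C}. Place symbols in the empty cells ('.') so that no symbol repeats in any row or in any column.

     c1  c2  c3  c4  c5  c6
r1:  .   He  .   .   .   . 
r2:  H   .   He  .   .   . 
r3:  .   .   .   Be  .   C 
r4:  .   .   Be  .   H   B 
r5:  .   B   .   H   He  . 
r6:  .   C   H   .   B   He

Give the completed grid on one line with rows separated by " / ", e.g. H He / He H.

B He Li C Be H / H Be He B C Li / He H B Be Li C / C Li Be He H B / Li B C H He Be / Be C H Li B He

At row 3, column 5: row 3 has {Be,C}; column 5 has {H,He,B}; that leaves Li.
At row 4, column 2: row 4 has {H,Be,B}; column 2 has {He,B,C}; that leaves Li.
At row 6, column 4: row 6 has {H,He,B,C}; column 4 has {H,Be}; that leaves Li.
At row 2, column 2: row 2 has {H,He}; column 2 has {He,Li,B,C}; that leaves Be.
At row 2, column 5: row 2 has {H,He,Be}; column 5 has {H,He,Li,B}; that leaves C.
At row 2, column 6: row 2 has {H,He,Be,C}; column 6 has {He,B,C}; that leaves Li.
At row 3, column 2: row 3 has {Li,Be,C}; column 2 has {He,Li,Be,B,C}; that leaves H.
At row 3, column 3: row 3 has {H,Li,Be,C}; column 3 has {H,He,Be}; that leaves B.
At row 5, column 6: row 5 has {H,He,B}; column 6 has {He,Li,B,C}; that leaves Be.
At row 6, column 1: row 6 has {H,He,Li,B,C}; column 1 has {H}; that leaves Be.
At row 1, column 5: row 1 has {He}; column 5 has {H,He,Li,B,C}; that leaves Be.
At row 1, column 6: row 1 has {He,Be}; column 6 has {He,Li,Be,B,C}; that leaves H.
At row 2, column 4: row 2 has {H,He,Li,Be,C}; column 4 has {H,Li,Be}; that leaves B.
At row 3, column 1: row 3 has {H,Li,Be,B,C}; column 1 has {H,Be}; that leaves He.
At row 4, column 1: row 4 has {H,Li,Be,B}; column 1 has {H,He,Be}; that leaves C.
At row 4, column 4: row 4 has {H,Li,Be,B,C}; column 4 has {H,Li,Be,B}; that leaves He.
At row 5, column 1: row 5 has {H,He,Be,B}; column 1 has {H,He,Be,C}; that leaves Li.
At row 5, column 3: row 5 has {H,He,Li,Be,B}; column 3 has {H,He,Be,B}; that leaves C.
At row 1, column 1: row 1 has {H,He,Be}; column 1 has {H,He,Li,Be,C}; that leaves B.
At row 1, column 3: row 1 has {H,He,Be,B}; column 3 has {H,He,Be,B,C}; that leaves Li.
At row 1, column 4: row 1 has {H,He,Li,Be,B}; column 4 has {H,He,Li,Be,B}; that leaves C.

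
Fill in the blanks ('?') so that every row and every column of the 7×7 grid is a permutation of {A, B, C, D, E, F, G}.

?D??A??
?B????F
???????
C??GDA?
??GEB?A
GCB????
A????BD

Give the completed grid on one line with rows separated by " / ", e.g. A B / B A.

Cell (r5,c2): row 5 has {A,B,E,G}; column 2 has {B,C,D} → F.
Cell (r6,c7): row 6 has {B,C,G}; column 7 has {A,D,F} → E.
Cell (r4,c2): row 4 has {A,C,D,G}; column 2 has {B,C,D,F} → E.
Cell (r4,c3): row 4 has {A,C,D,E,G}; column 3 has {B,G} → F.
Cell (r4,c7): row 4 has {A,C,D,E,F,G}; column 7 has {A,D,E,F} → B.
Cell (r5,c1): row 5 has {A,B,E,F,G}; column 1 has {A,C,G} → D.
Cell (r5,c6): row 5 has {A,B,D,E,F,G}; column 6 has {A,B} → C.
Cell (r6,c5): row 6 has {B,C,E,G}; column 5 has {A,B,D} → F.
Cell (r6,c6): row 6 has {B,C,E,F,G}; column 6 has {A,B,C} → D.
Cell (r7,c2): row 7 has {A,B,D}; column 2 has {B,C,D,E,F} → G.
Cell (r2,c1): row 2 has {B,F}; column 1 has {A,C,D,G} → E.
Cell (r2,c6): row 2 has {B,E,F}; column 6 has {A,B,C,D} → G.
Cell (r3,c2): row 3 is empty so far; column 2 has {B,C,D,E,F,G} → A.
Cell (r6,c4): row 6 has {B,C,D,E,F,G}; column 4 has {E,G} → A.
Cell (r2,c5): row 2 has {B,E,F,G}; column 5 has {A,B,D,F} → C.
Cell (r7,c5): row 7 has {A,B,D,G}; column 5 has {A,B,C,D,F} → E.
Cell (r2,c4): row 2 has {B,C,E,F,G}; column 4 has {A,E,G} → D.
Cell (r3,c5): row 3 has {A}; column 5 has {A,B,C,D,E,F} → G.
Cell (r3,c7): row 3 has {A,G}; column 7 has {A,B,D,E,F} → C.
Cell (r7,c3): row 7 has {A,B,D,E,G}; column 3 has {B,F,G} → C.
Cell (r7,c4): row 7 has {A,B,C,D,E,G}; column 4 has {A,D,E,G} → F.
Cell (r1,c3): row 1 has {A,D}; column 3 has {B,C,F,G} → E.
Cell (r1,c6): row 1 has {A,D,E}; column 6 has {A,B,C,D,G} → F.
Cell (r1,c7): row 1 has {A,D,E,F}; column 7 has {A,B,C,D,E,F} → G.
Cell (r2,c3): row 2 has {B,C,D,E,F,G}; column 3 has {B,C,E,F,G} → A.
Cell (r3,c3): row 3 has {A,C,G}; column 3 has {A,B,C,E,F,G} → D.
Cell (r3,c4): row 3 has {A,C,D,G}; column 4 has {A,D,E,F,G} → B.
Cell (r3,c6): row 3 has {A,B,C,D,G}; column 6 has {A,B,C,D,F,G} → E.
Cell (r1,c1): row 1 has {A,D,E,F,G}; column 1 has {A,C,D,E,G} → B.
Cell (r1,c4): row 1 has {A,B,D,E,F,G}; column 4 has {A,B,D,E,F,G} → C.
Cell (r3,c1): row 3 has {A,B,C,D,E,G}; column 1 has {A,B,C,D,E,G} → F.

B D E C A F G / E B A D C G F / F A D B G E C / C E F G D A B / D F G E B C A / G C B A F D E / A G C F E B D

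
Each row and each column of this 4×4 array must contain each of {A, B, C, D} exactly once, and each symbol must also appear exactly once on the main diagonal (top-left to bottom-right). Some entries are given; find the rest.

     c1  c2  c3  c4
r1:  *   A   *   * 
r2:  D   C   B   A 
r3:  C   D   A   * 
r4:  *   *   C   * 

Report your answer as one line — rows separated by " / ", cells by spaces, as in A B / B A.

(r1,c1) = B
(r1,c3) = D
(r1,c4) = C
(r3,c4) = B
(r4,c1) = A
(r4,c2) = B
(r4,c4) = D

B A D C / D C B A / C D A B / A B C D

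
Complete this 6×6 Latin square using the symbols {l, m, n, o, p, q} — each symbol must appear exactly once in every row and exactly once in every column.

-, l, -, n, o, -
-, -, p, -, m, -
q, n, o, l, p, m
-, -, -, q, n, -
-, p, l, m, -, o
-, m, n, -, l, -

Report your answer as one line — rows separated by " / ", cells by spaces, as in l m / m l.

m l q n o p / l q p o m n / q n o l p m / p o m q n l / n p l m q o / o m n p l q

row 2 has {m,p}; column 4 has {l,m,n,q} — only o is left for (r2,c4).
row 4 has {n,q}; column 2 has {l,m,n,p} — only o is left for (r4,c2).
row 4 has {n,o,q}; column 3 has {l,n,o,p} — only m is left for (r4,c3).
row 5 has {l,m,o,p}; column 1 has {q} — only n is left for (r5,c1).
row 5 has {l,m,n,o,p}; column 5 has {l,m,n,o,p} — only q is left for (r5,c5).
row 6 has {l,m,n}; column 4 has {l,m,n,o,q} — only p is left for (r6,c4).
row 6 has {l,m,n,p}; column 6 has {m,o} — only q is left for (r6,c6).
row 1 has {l,n,o}; column 3 has {l,m,n,o,p} — only q is left for (r1,c3).
row 1 has {l,n,o,q}; column 6 has {m,o,q} — only p is left for (r1,c6).
row 2 has {m,o,p}; column 1 has {n,q} — only l is left for (r2,c1).
row 2 has {l,m,o,p}; column 2 has {l,m,n,o,p} — only q is left for (r2,c2).
row 2 has {l,m,o,p,q}; column 6 has {m,o,p,q} — only n is left for (r2,c6).
row 4 has {m,n,o,q}; column 1 has {l,n,q} — only p is left for (r4,c1).
row 4 has {m,n,o,p,q}; column 6 has {m,n,o,p,q} — only l is left for (r4,c6).
row 6 has {l,m,n,p,q}; column 1 has {l,n,p,q} — only o is left for (r6,c1).
row 1 has {l,n,o,p,q}; column 1 has {l,n,o,p,q} — only m is left for (r1,c1).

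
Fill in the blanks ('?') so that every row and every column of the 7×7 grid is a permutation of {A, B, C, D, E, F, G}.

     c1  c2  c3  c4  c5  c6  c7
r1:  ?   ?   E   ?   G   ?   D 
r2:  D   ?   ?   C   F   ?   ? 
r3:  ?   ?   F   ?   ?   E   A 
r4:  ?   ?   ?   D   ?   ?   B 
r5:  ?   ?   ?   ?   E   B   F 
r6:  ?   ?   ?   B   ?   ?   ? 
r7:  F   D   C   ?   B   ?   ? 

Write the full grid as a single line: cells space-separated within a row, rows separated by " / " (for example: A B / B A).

A B E F G C D / D A B C F G E / B C F G D E A / G E A D C F B / C G D A E B F / E F G B A D C / F D C E B A G

(r3,c4) = G
(r5,c4) = A
(r7,c4) = E
(r7,c7) = G
(r1,c4) = F
(r2,c7) = E
(r6,c7) = C
(r7,c6) = A
(r1,c6) = C
(r2,c6) = G
(r4,c6) = F
(r6,c6) = D
(r6,c5) = A
(r4,c5) = C
(r6,c3) = G
(r3,c5) = D
(r4,c3) = A
(r5,c3) = D
(r6,c1) = E
(r6,c2) = F
(r2,c3) = B
(r4,c1) = G
(r4,c2) = E
(r5,c1) = C
(r5,c2) = G
(r2,c2) = A
(r3,c1) = B
(r3,c2) = C
(r1,c1) = A
(r1,c2) = B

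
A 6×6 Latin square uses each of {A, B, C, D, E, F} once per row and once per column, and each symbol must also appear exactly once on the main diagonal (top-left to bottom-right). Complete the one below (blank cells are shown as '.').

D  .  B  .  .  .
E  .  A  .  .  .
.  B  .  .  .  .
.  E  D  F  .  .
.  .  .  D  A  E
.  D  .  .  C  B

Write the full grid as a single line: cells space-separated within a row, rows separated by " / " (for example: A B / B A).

D A B C E F / E C A B F D / F B E A D C / C E D F B A / B F C D A E / A D F E C B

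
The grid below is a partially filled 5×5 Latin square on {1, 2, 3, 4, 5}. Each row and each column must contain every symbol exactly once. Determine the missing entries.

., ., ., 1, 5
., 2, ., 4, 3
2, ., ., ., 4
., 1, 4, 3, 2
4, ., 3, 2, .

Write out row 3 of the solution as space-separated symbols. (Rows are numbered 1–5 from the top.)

(r1,c1) = 3
(r1,c2) = 4
(r1,c3) = 2
(r3,c4) = 5
(r4,c1) = 5
(r5,c2) = 5
(r5,c5) = 1
(r2,c1) = 1
(r2,c3) = 5
(r3,c2) = 3
(r3,c3) = 1

2 3 1 5 4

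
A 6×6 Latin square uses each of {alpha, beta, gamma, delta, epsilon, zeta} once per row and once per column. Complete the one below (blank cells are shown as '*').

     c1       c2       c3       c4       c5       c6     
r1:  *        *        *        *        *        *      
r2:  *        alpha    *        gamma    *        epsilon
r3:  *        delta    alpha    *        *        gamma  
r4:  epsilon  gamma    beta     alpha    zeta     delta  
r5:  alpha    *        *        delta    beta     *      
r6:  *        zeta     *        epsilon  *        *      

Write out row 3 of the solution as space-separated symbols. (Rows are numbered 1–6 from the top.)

(r2,c5) = delta
(r3,c5) = epsilon
(r5,c2) = epsilon
(r5,c6) = zeta
(r1,c2) = beta
(r1,c4) = zeta
(r1,c6) = alpha
(r2,c3) = zeta
(r3,c4) = beta
(r5,c3) = gamma
(r6,c3) = delta
(r6,c6) = beta
(r1,c3) = epsilon
(r1,c5) = gamma
(r2,c1) = beta
(r3,c1) = zeta

zeta delta alpha beta epsilon gamma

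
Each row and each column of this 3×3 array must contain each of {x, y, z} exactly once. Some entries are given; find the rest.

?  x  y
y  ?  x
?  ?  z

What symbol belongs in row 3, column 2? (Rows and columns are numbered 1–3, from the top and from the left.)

y

(r1,c1) = z
(r2,c2) = z
(r3,c1) = x
(r3,c2) = y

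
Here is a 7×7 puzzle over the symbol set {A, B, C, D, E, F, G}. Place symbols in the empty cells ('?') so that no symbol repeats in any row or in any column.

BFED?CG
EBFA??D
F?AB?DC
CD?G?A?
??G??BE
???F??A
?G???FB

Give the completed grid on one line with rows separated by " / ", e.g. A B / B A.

Cell (r1,c5): row 1 has {B,C,D,E,F,G}; column 5 is empty so far → A.
Cell (r2,c6): row 2 has {A,B,D,E,F}; column 6 has {A,B,C,D,F} → G.
Cell (r3,c2): row 3 has {A,B,C,D,F}; column 2 has {B,D,F,G} → E.
Cell (r3,c5): row 3 has {A,B,C,D,E,F}; column 5 has {A} → G.
Cell (r4,c3): row 4 has {A,C,D,G}; column 3 has {A,E,F,G} → B.
Cell (r4,c7): row 4 has {A,B,C,D,G}; column 7 has {A,B,C,D,E,G} → F.
Cell (r5,c4): row 5 has {B,E,G}; column 4 has {A,B,D,F,G} → C.
Cell (r6,c2): row 6 has {A,F}; column 2 has {B,D,E,F,G} → C.
Cell (r6,c3): row 6 has {A,C,F}; column 3 has {A,B,E,F,G} → D.
Cell (r6,c6): row 6 has {A,C,D,F}; column 6 has {A,B,C,D,F,G} → E.
Cell (r7,c3): row 7 has {B,F,G}; column 3 has {A,B,D,E,F,G} → C.
Cell (r7,c4): row 7 has {B,C,F,G}; column 4 has {A,B,C,D,F,G} → E.
Cell (r7,c5): row 7 has {B,C,E,F,G}; column 5 has {A,G} → D.
Cell (r2,c5): row 2 has {A,B,D,E,F,G}; column 5 has {A,D,G} → C.
Cell (r4,c5): row 4 has {A,B,C,D,F,G}; column 5 has {A,C,D,G} → E.
Cell (r5,c2): row 5 has {B,C,E,G}; column 2 has {B,C,D,E,F,G} → A.
Cell (r5,c5): row 5 has {A,B,C,E,G}; column 5 has {A,C,D,E,G} → F.
Cell (r6,c1): row 6 has {A,C,D,E,F}; column 1 has {B,C,E,F} → G.
Cell (r6,c5): row 6 has {A,C,D,E,F,G}; column 5 has {A,C,D,E,F,G} → B.
Cell (r7,c1): row 7 has {B,C,D,E,F,G}; column 1 has {B,C,E,F,G} → A.
Cell (r5,c1): row 5 has {A,B,C,E,F,G}; column 1 has {A,B,C,E,F,G} → D.

B F E D A C G / E B F A C G D / F E A B G D C / C D B G E A F / D A G C F B E / G C D F B E A / A G C E D F B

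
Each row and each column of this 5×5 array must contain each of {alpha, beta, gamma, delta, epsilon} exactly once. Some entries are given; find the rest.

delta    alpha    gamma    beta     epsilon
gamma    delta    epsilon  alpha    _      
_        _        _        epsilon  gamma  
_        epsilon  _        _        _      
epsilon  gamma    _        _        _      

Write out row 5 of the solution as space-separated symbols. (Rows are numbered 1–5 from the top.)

epsilon gamma beta delta alpha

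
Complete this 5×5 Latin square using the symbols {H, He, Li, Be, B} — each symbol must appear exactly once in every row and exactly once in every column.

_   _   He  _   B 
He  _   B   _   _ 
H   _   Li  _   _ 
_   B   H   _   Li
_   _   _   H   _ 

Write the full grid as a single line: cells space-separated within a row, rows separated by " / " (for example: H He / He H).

Li H He Be B / He Be B Li H / H He Li B Be / Be B H He Li / B Li Be H He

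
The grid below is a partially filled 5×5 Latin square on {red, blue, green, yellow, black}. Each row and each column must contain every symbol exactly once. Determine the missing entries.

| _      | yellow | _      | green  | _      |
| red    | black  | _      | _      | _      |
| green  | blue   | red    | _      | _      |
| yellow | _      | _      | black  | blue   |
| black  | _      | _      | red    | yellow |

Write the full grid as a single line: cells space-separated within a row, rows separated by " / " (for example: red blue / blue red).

blue yellow black green red / red black yellow blue green / green blue red yellow black / yellow red green black blue / black green blue red yellow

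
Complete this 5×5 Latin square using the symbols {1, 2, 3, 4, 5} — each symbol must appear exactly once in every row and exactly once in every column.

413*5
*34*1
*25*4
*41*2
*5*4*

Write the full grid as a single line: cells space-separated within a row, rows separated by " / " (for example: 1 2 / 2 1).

At row 1, column 4: row 1 has {1,3,4,5}; column 4 has {4}; that leaves 2.
At row 2, column 4: row 2 has {1,3,4}; column 4 has {2,4}; that leaves 5.
At row 4, column 4: row 4 has {1,2,4}; column 4 has {2,4,5}; that leaves 3.
At row 5, column 3: row 5 has {4,5}; column 3 has {1,3,4,5}; that leaves 2.
At row 5, column 5: row 5 has {2,4,5}; column 5 has {1,2,4,5}; that leaves 3.
At row 2, column 1: row 2 has {1,3,4,5}; column 1 has {4}; that leaves 2.
At row 3, column 4: row 3 has {2,4,5}; column 4 has {2,3,4,5}; that leaves 1.
At row 4, column 1: row 4 has {1,2,3,4}; column 1 has {2,4}; that leaves 5.
At row 5, column 1: row 5 has {2,3,4,5}; column 1 has {2,4,5}; that leaves 1.
At row 3, column 1: row 3 has {1,2,4,5}; column 1 has {1,2,4,5}; that leaves 3.

4 1 3 2 5 / 2 3 4 5 1 / 3 2 5 1 4 / 5 4 1 3 2 / 1 5 2 4 3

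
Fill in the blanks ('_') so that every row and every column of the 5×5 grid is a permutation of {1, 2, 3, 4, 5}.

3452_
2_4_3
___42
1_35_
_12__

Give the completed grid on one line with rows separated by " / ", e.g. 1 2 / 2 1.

3 4 5 2 1 / 2 5 4 1 3 / 5 3 1 4 2 / 1 2 3 5 4 / 4 1 2 3 5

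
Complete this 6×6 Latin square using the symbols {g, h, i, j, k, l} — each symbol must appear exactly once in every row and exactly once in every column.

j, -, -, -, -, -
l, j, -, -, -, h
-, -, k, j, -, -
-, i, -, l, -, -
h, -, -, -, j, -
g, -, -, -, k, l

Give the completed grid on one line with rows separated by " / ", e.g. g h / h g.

(r3,c1) = i
(r3,c6) = g
(r4,c1) = k
(r4,c6) = j
(r6,c2) = h
(r6,c4) = i
(r3,c2) = l
(r3,c5) = h
(r4,c5) = g
(r6,c3) = j
(r2,c5) = i
(r4,c3) = h
(r1,c5) = l
(r2,c3) = g
(r2,c4) = k
(r5,c4) = g
(r1,c3) = i
(r1,c4) = h
(r1,c6) = k
(r5,c2) = k
(r5,c3) = l
(r5,c6) = i
(r1,c2) = g

j g i h l k / l j g k i h / i l k j h g / k i h l g j / h k l g j i / g h j i k l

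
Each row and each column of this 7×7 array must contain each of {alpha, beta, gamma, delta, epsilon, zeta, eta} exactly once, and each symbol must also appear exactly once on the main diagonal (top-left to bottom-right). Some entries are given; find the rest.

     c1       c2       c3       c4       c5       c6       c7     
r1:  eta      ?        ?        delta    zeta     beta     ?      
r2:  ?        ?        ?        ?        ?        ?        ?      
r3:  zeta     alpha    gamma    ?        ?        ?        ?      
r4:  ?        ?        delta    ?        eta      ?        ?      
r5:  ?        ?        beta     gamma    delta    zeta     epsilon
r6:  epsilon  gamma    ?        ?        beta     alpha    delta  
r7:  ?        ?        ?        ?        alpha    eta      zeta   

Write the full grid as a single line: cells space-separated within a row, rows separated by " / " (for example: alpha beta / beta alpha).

(r1,c2): row 1 has {beta,delta,zeta,eta}; column 2 has {alpha,gamma}, so it must be epsilon.
(r1,c3): row 1 has {beta,delta,epsilon,zeta,eta}; column 3 has {beta,gamma,delta}, so it must be alpha.
(r1,c7): row 1 has {alpha,beta,delta,epsilon,zeta,eta}; column 7 has {delta,epsilon,zeta}, so it must be gamma.
(r2,c2): row 2 is empty so far; column 2 has {alpha,gamma,epsilon}; the diagonal has {alpha,gamma,delta,zeta,eta}, so it must be beta.
(r3,c5): row 3 has {alpha,gamma,zeta}; column 5 has {alpha,beta,delta,zeta,eta}, so it must be epsilon.
(r3,c6): row 3 has {alpha,gamma,epsilon,zeta}; column 6 has {alpha,beta,zeta,eta}, so it must be delta.
(r4,c2): row 4 has {delta,eta}; column 2 has {alpha,beta,gamma,epsilon}, so it must be zeta.
(r4,c4): row 4 has {delta,zeta,eta}; column 4 has {gamma,delta}; the diagonal has {alpha,beta,gamma,delta,zeta,eta}, so it must be epsilon.
(r4,c6): row 4 has {delta,epsilon,zeta,eta}; column 6 has {alpha,beta,delta,zeta,eta}, so it must be gamma.
(r5,c1): row 5 has {beta,gamma,delta,epsilon,zeta}; column 1 has {epsilon,zeta,eta}, so it must be alpha.
(r5,c2): row 5 has {alpha,beta,gamma,delta,epsilon,zeta}; column 2 has {alpha,beta,gamma,epsilon,zeta}, so it must be eta.
(r7,c2): row 7 has {alpha,zeta,eta}; column 2 has {alpha,beta,gamma,epsilon,zeta,eta}, so it must be delta.
(r7,c3): row 7 has {alpha,delta,zeta,eta}; column 3 has {alpha,beta,gamma,delta}, so it must be epsilon.
(r7,c4): row 7 has {alpha,delta,epsilon,zeta,eta}; column 4 has {gamma,delta,epsilon}, so it must be beta.
(r2,c5): row 2 has {beta}; column 5 has {alpha,beta,delta,epsilon,zeta,eta}, so it must be gamma.
(r2,c6): row 2 has {beta,gamma}; column 6 has {alpha,beta,gamma,delta,zeta,eta}, so it must be epsilon.
(r3,c4): row 3 has {alpha,gamma,delta,epsilon,zeta}; column 4 has {beta,gamma,delta,epsilon}, so it must be eta.
(r3,c7): row 3 has {alpha,gamma,delta,epsilon,zeta,eta}; column 7 has {gamma,delta,epsilon,zeta}, so it must be beta.
(r4,c1): row 4 has {gamma,delta,epsilon,zeta,eta}; column 1 has {alpha,epsilon,zeta,eta}, so it must be beta.
(r4,c7): row 4 has {beta,gamma,delta,epsilon,zeta,eta}; column 7 has {beta,gamma,delta,epsilon,zeta}, so it must be alpha.
(r6,c4): row 6 has {alpha,beta,gamma,delta,epsilon}; column 4 has {beta,gamma,delta,epsilon,eta}, so it must be zeta.
(r7,c1): row 7 has {alpha,beta,delta,epsilon,zeta,eta}; column 1 has {alpha,beta,epsilon,zeta,eta}, so it must be gamma.
(r2,c1): row 2 has {beta,gamma,epsilon}; column 1 has {alpha,beta,gamma,epsilon,zeta,eta}, so it must be delta.
(r2,c4): row 2 has {beta,gamma,delta,epsilon}; column 4 has {beta,gamma,delta,epsilon,zeta,eta}, so it must be alpha.
(r2,c7): row 2 has {alpha,beta,gamma,delta,epsilon}; column 7 has {alpha,beta,gamma,delta,epsilon,zeta}, so it must be eta.
(r6,c3): row 6 has {alpha,beta,gamma,delta,epsilon,zeta}; column 3 has {alpha,beta,gamma,delta,epsilon}, so it must be eta.
(r2,c3): row 2 has {alpha,beta,gamma,delta,epsilon,eta}; column 3 has {alpha,beta,gamma,delta,epsilon,eta}, so it must be zeta.

eta epsilon alpha delta zeta beta gamma / delta beta zeta alpha gamma epsilon eta / zeta alpha gamma eta epsilon delta beta / beta zeta delta epsilon eta gamma alpha / alpha eta beta gamma delta zeta epsilon / epsilon gamma eta zeta beta alpha delta / gamma delta epsilon beta alpha eta zeta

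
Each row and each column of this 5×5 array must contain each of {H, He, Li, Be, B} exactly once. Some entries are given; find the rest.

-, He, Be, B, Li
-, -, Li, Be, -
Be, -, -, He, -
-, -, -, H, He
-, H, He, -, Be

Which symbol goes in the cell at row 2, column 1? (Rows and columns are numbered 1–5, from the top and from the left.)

He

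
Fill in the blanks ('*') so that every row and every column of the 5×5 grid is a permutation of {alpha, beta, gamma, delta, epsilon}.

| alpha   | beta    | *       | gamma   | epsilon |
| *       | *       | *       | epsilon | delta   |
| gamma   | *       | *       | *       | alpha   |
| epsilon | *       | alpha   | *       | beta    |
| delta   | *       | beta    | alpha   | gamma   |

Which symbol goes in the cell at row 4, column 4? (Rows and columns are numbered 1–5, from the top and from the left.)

(r1,c3): row 1 has {alpha,beta,gamma,epsilon}; column 3 has {alpha,beta}, so it must be delta.
(r2,c1): row 2 has {delta,epsilon}; column 1 has {alpha,gamma,delta,epsilon}, so it must be beta.
(r2,c3): row 2 has {beta,delta,epsilon}; column 3 has {alpha,beta,delta}, so it must be gamma.
(r3,c3): row 3 has {alpha,gamma}; column 3 has {alpha,beta,gamma,delta}, so it must be epsilon.
(r4,c4): row 4 has {alpha,beta,epsilon}; column 4 has {alpha,gamma,epsilon}, so it must be delta.

delta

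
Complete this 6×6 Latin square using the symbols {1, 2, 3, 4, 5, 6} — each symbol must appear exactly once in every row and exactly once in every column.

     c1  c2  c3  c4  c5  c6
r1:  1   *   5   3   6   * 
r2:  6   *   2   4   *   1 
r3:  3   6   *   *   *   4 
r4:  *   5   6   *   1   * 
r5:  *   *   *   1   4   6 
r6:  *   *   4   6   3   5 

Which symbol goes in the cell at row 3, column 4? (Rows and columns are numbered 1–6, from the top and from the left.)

5

(r1,c6) = 2
(r2,c2) = 3
(r2,c5) = 5
(r3,c3) = 1
(r3,c5) = 2
(r4,c4) = 2
(r4,c6) = 3
(r5,c2) = 2
(r5,c3) = 3
(r6,c1) = 2
(r6,c2) = 1
(r1,c2) = 4
(r3,c4) = 5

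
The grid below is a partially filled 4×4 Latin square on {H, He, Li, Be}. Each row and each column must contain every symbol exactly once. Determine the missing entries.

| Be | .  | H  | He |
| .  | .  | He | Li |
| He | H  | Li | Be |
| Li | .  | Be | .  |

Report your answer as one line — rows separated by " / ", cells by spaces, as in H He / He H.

Be Li H He / H Be He Li / He H Li Be / Li He Be H

Cell (r1,c2): row 1 has {H,He,Be}; column 2 has {H} → Li.
Cell (r2,c1): row 2 has {He,Li}; column 1 has {He,Li,Be} → H.
Cell (r2,c2): row 2 has {H,He,Li}; column 2 has {H,Li} → Be.
Cell (r4,c2): row 4 has {Li,Be}; column 2 has {H,Li,Be} → He.
Cell (r4,c4): row 4 has {He,Li,Be}; column 4 has {He,Li,Be} → H.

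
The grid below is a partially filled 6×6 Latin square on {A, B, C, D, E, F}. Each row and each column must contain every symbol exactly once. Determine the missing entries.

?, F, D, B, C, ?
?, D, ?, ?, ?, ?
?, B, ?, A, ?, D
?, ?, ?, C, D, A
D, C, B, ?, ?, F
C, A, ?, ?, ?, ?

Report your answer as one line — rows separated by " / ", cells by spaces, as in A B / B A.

(r1,c6): row 1 has {B,C,D,F}; column 6 has {A,D,F}, so it must be E.
(r4,c2): row 4 has {A,C,D}; column 2 has {A,B,C,D,F}, so it must be E.
(r4,c3): row 4 has {A,C,D,E}; column 3 has {B,D}, so it must be F.
(r5,c4): row 5 has {B,C,D,F}; column 4 has {A,B,C}, so it must be E.
(r5,c5): row 5 has {B,C,D,E,F}; column 5 has {C,D}, so it must be A.
(r6,c3): row 6 has {A,C}; column 3 has {B,D,F}, so it must be E.
(r6,c6): row 6 has {A,C,E}; column 6 has {A,D,E,F}, so it must be B.
(r1,c1): row 1 has {B,C,D,E,F}; column 1 has {C,D}, so it must be A.
(r2,c4): row 2 has {D}; column 4 has {A,B,C,E}, so it must be F.
(r2,c6): row 2 has {D,F}; column 6 has {A,B,D,E,F}, so it must be C.
(r3,c3): row 3 has {A,B,D}; column 3 has {B,D,E,F}, so it must be C.
(r4,c1): row 4 has {A,C,D,E,F}; column 1 has {A,C,D}, so it must be B.
(r6,c4): row 6 has {A,B,C,E}; column 4 has {A,B,C,E,F}, so it must be D.
(r6,c5): row 6 has {A,B,C,D,E}; column 5 has {A,C,D}, so it must be F.
(r2,c1): row 2 has {C,D,F}; column 1 has {A,B,C,D}, so it must be E.
(r2,c3): row 2 has {C,D,E,F}; column 3 has {B,C,D,E,F}, so it must be A.
(r2,c5): row 2 has {A,C,D,E,F}; column 5 has {A,C,D,F}, so it must be B.
(r3,c1): row 3 has {A,B,C,D}; column 1 has {A,B,C,D,E}, so it must be F.
(r3,c5): row 3 has {A,B,C,D,F}; column 5 has {A,B,C,D,F}, so it must be E.

A F D B C E / E D A F B C / F B C A E D / B E F C D A / D C B E A F / C A E D F B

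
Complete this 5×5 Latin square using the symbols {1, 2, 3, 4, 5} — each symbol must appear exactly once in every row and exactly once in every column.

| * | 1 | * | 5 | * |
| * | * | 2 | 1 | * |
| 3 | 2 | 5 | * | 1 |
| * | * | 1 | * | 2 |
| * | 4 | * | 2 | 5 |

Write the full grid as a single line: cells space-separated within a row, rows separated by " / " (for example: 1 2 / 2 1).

2 1 4 5 3 / 5 3 2 1 4 / 3 2 5 4 1 / 4 5 1 3 2 / 1 4 3 2 5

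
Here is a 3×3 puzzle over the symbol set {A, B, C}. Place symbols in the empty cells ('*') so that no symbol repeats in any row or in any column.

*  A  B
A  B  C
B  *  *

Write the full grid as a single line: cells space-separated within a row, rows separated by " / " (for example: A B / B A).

C A B / A B C / B C A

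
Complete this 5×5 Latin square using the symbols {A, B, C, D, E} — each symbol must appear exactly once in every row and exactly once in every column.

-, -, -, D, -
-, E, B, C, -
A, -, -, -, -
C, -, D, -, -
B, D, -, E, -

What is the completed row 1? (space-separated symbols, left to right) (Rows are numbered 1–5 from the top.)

(r1,c1) = E
(r2,c1) = D
(r2,c5) = A
(r3,c4) = B
(r4,c4) = A
(r5,c5) = C
(r1,c5) = B
(r3,c2) = C
(r3,c3) = E
(r3,c5) = D
(r4,c2) = B
(r4,c5) = E
(r5,c3) = A
(r1,c2) = A
(r1,c3) = C

E A C D B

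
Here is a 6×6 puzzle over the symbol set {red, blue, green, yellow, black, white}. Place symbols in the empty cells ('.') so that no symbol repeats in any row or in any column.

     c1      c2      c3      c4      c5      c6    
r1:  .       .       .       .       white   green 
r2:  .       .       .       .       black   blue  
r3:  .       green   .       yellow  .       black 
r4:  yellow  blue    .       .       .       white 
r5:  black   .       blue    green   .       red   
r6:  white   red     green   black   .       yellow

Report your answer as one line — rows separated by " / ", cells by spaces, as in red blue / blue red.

red black yellow blue white green / green yellow red white black blue / blue green white yellow red black / yellow blue black red green white / black white blue green yellow red / white red green black blue yellow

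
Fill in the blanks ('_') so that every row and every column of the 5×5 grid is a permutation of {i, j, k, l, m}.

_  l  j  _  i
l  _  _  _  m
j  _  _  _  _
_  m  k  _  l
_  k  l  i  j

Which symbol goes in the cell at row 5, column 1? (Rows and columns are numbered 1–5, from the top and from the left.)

(r2,c3) = i
(r3,c2) = i
(r3,c3) = m
(r3,c5) = k
(r4,c1) = i
(r4,c4) = j
(r5,c1) = m

m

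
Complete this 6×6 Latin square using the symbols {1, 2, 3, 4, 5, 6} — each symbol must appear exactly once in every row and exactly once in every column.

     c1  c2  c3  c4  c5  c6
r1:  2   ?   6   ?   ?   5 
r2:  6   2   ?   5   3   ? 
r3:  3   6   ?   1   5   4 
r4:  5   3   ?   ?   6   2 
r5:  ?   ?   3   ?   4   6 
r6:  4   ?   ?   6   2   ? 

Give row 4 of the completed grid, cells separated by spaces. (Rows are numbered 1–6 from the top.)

5 3 1 4 6 2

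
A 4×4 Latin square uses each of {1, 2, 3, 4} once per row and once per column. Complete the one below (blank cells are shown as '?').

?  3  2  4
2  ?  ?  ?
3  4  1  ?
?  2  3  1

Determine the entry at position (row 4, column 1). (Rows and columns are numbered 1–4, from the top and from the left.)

At row 1, column 1: row 1 has {2,3,4}; column 1 has {2,3}; that leaves 1.
At row 2, column 2: row 2 has {2}; column 2 has {2,3,4}; that leaves 1.
At row 2, column 3: row 2 has {1,2}; column 3 has {1,2,3}; that leaves 4.
At row 2, column 4: row 2 has {1,2,4}; column 4 has {1,4}; that leaves 3.
At row 3, column 4: row 3 has {1,3,4}; column 4 has {1,3,4}; that leaves 2.
At row 4, column 1: row 4 has {1,2,3}; column 1 has {1,2,3}; that leaves 4.

4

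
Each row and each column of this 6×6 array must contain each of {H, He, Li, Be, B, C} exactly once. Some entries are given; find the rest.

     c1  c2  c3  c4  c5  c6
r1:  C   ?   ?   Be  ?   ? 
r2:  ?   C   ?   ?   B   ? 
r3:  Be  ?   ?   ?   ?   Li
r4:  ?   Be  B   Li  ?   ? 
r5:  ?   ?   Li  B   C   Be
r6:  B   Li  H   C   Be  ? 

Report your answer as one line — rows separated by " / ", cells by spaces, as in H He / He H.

C H He Be Li B / Li C Be He B H / Be B C H He Li / He Be B Li H C / H He Li B C Be / B Li H C Be He

(r1,c3) = He
(r2,c3) = Be
(r3,c3) = C
(r6,c6) = He
(r2,c6) = H
(r4,c6) = C
(r1,c6) = B
(r2,c4) = He
(r3,c4) = H
(r3,c5) = He
(r4,c5) = H
(r1,c2) = H
(r1,c5) = Li
(r2,c1) = Li
(r3,c2) = B
(r4,c1) = He
(r5,c1) = H
(r5,c2) = He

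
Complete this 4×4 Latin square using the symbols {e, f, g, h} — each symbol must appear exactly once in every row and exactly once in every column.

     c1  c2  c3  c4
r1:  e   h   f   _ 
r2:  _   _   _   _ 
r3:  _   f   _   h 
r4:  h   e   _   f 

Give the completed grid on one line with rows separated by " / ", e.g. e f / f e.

(r1,c4) = g
(r2,c2) = g
(r2,c4) = e
(r3,c1) = g
(r3,c3) = e
(r4,c3) = g
(r2,c1) = f
(r2,c3) = h

e h f g / f g h e / g f e h / h e g f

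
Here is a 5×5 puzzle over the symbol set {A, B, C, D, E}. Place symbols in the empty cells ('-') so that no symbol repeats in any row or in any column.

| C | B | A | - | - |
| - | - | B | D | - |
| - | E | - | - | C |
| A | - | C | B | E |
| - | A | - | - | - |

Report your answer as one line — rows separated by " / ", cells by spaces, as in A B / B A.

(r1,c4) = E
(r1,c5) = D
(r2,c1) = E
(r2,c2) = C
(r2,c5) = A
(r3,c3) = D
(r3,c4) = A
(r4,c2) = D
(r5,c3) = E
(r5,c4) = C
(r5,c5) = B
(r3,c1) = B
(r5,c1) = D

C B A E D / E C B D A / B E D A C / A D C B E / D A E C B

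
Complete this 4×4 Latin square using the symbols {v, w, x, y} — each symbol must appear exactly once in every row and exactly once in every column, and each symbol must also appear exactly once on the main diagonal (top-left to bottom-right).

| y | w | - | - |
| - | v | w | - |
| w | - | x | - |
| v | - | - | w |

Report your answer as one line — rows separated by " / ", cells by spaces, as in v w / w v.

y w v x / x v w y / w y x v / v x y w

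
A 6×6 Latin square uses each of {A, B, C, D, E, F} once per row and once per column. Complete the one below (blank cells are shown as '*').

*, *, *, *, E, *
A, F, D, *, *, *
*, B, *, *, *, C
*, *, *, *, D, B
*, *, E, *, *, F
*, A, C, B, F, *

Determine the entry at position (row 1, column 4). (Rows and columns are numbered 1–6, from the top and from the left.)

D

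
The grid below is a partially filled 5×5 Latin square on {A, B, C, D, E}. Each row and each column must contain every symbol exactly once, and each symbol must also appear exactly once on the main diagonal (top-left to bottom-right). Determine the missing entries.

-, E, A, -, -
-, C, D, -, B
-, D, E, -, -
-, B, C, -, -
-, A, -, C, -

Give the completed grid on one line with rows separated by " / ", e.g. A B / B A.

B E A D C / A C D E B / C D E B A / D B C A E / E A B C D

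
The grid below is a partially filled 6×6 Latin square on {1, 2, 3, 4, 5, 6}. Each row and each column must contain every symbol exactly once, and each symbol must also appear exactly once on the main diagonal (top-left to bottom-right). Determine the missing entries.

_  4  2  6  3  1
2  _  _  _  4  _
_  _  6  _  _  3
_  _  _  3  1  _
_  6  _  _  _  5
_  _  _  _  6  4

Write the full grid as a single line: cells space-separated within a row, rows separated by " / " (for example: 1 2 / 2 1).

row 1 has {1,2,3,4,6}; column 1 has {2}; the diagonal has {3,4,6} — only 5 is left for (r1,c1).
row 2 has {2,4}; column 2 has {4,6}; the diagonal has {3,4,5,6} — only 1 is left for (r2,c2).
row 2 has {1,2,4}; column 4 has {3,6} — only 5 is left for (r2,c4).
row 2 has {1,2,4,5}; column 6 has {1,3,4,5} — only 6 is left for (r2,c6).
row 4 has {1,3}; column 6 has {1,3,4,5,6} — only 2 is left for (r4,c6).
row 5 has {5,6}; column 5 has {1,3,4,6}; the diagonal has {1,3,4,5,6} — only 2 is left for (r5,c5).
row 2 has {1,2,4,5,6}; column 3 has {2,6} — only 3 is left for (r2,c3).
row 3 has {3,6}; column 5 has {1,2,3,4,6} — only 5 is left for (r3,c5).
row 4 has {1,2,3}; column 2 has {1,4,6} — only 5 is left for (r4,c2).
row 4 has {1,2,3,5}; column 3 has {2,3,6} — only 4 is left for (r4,c3).
row 5 has {2,5,6}; column 3 has {2,3,4,6} — only 1 is left for (r5,c3).
row 5 has {1,2,5,6}; column 4 has {3,5,6} — only 4 is left for (r5,c4).
row 6 has {4,6}; column 3 has {1,2,3,4,6} — only 5 is left for (r6,c3).
row 3 has {3,5,6}; column 2 has {1,4,5,6} — only 2 is left for (r3,c2).
row 3 has {2,3,5,6}; column 4 has {3,4,5,6} — only 1 is left for (r3,c4).
row 4 has {1,2,3,4,5}; column 1 has {2,5} — only 6 is left for (r4,c1).
row 5 has {1,2,4,5,6}; column 1 has {2,5,6} — only 3 is left for (r5,c1).
row 6 has {4,5,6}; column 1 has {2,3,5,6} — only 1 is left for (r6,c1).
row 6 has {1,4,5,6}; column 2 has {1,2,4,5,6} — only 3 is left for (r6,c2).
row 6 has {1,3,4,5,6}; column 4 has {1,3,4,5,6} — only 2 is left for (r6,c4).
row 3 has {1,2,3,5,6}; column 1 has {1,2,3,5,6} — only 4 is left for (r3,c1).

5 4 2 6 3 1 / 2 1 3 5 4 6 / 4 2 6 1 5 3 / 6 5 4 3 1 2 / 3 6 1 4 2 5 / 1 3 5 2 6 4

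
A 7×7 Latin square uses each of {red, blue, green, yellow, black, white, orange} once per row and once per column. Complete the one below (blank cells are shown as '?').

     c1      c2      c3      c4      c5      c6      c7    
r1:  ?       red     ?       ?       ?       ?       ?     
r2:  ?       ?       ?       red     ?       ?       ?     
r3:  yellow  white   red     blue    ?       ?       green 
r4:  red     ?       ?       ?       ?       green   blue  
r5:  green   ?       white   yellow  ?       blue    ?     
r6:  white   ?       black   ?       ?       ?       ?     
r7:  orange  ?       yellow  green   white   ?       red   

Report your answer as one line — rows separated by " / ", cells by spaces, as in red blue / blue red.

blue red green black orange yellow white / black yellow blue red green white orange / yellow white red blue black orange green / red black orange white yellow green blue / green orange white yellow red blue black / white green black orange blue red yellow / orange blue yellow green white black red

(r4,c3) = orange
(r6,c4) = orange
(r6,c7) = yellow
(r7,c6) = black
(r3,c6) = orange
(r6,c6) = red
(r7,c2) = blue
(r3,c5) = black
(r4,c5) = yellow
(r6,c2) = green
(r6,c5) = blue
(r4,c2) = black
(r4,c4) = white
(r5,c2) = orange
(r5,c5) = red
(r5,c7) = black
(r1,c4) = black
(r2,c2) = yellow
(r2,c6) = white
(r2,c7) = orange
(r1,c1) = blue
(r1,c3) = green
(r1,c5) = orange
(r1,c6) = yellow
(r1,c7) = white
(r2,c1) = black
(r2,c3) = blue
(r2,c5) = green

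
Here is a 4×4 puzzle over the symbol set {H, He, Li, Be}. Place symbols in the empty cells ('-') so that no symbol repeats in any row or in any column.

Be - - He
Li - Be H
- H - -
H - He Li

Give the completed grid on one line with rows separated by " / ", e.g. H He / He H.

Be Li H He / Li He Be H / He H Li Be / H Be He Li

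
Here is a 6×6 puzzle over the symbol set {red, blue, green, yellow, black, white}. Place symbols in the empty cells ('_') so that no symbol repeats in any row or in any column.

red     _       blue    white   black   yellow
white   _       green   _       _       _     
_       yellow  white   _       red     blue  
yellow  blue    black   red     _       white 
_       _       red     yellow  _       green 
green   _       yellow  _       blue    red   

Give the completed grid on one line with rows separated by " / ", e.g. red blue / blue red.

red green blue white black yellow / white red green blue yellow black / black yellow white green red blue / yellow blue black red green white / blue black red yellow white green / green white yellow black blue red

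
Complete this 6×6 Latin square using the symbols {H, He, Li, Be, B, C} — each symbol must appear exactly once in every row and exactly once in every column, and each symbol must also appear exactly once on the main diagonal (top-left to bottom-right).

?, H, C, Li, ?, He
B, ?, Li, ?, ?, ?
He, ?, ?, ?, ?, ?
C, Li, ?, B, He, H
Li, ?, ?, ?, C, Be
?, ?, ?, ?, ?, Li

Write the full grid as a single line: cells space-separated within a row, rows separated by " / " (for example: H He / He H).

Be H C Li B He / B He Li Be H C / He Be H C Li B / C Li Be B He H / Li B He H C Be / H C B He Be Li

(r1,c1): row 1 has {H,He,Li,C}; column 1 has {He,Li,B,C}; the diagonal has {Li,B,C}, so it must be Be.
(r1,c5): row 1 has {H,He,Li,Be,C}; column 5 has {He,C}, so it must be B.
(r2,c2): row 2 has {Li,B}; column 2 has {H,Li}; the diagonal has {Li,Be,B,C}, so it must be He.
(r2,c6): row 2 has {He,Li,B}; column 6 has {H,He,Li,Be}, so it must be C.
(r3,c3): row 3 has {He}; column 3 has {Li,C}; the diagonal has {He,Li,Be,B,C}, so it must be H.
(r3,c6): row 3 has {H,He}; column 6 has {H,He,Li,Be,C}, so it must be B.
(r4,c3): row 4 has {H,He,Li,B,C}; column 3 has {H,Li,C}, so it must be Be.
(r5,c2): row 5 has {Li,Be,C}; column 2 has {H,He,Li}, so it must be B.
(r5,c3): row 5 has {Li,Be,B,C}; column 3 has {H,Li,Be,C}, so it must be He.
(r5,c4): row 5 has {He,Li,Be,B,C}; column 4 has {Li,B}, so it must be H.
(r6,c1): row 6 has {Li}; column 1 has {He,Li,Be,B,C}, so it must be H.
(r6,c3): row 6 has {H,Li}; column 3 has {H,He,Li,Be,C}, so it must be B.
(r6,c5): row 6 has {H,Li,B}; column 5 has {He,B,C}, so it must be Be.
(r2,c4): row 2 has {He,Li,B,C}; column 4 has {H,Li,B}, so it must be Be.
(r2,c5): row 2 has {He,Li,Be,B,C}; column 5 has {He,Be,B,C}, so it must be H.
(r3,c4): row 3 has {H,He,B}; column 4 has {H,Li,Be,B}, so it must be C.
(r3,c5): row 3 has {H,He,B,C}; column 5 has {H,He,Be,B,C}, so it must be Li.
(r6,c2): row 6 has {H,Li,Be,B}; column 2 has {H,He,Li,B}, so it must be C.
(r6,c4): row 6 has {H,Li,Be,B,C}; column 4 has {H,Li,Be,B,C}, so it must be He.
(r3,c2): row 3 has {H,He,Li,B,C}; column 2 has {H,He,Li,B,C}, so it must be Be.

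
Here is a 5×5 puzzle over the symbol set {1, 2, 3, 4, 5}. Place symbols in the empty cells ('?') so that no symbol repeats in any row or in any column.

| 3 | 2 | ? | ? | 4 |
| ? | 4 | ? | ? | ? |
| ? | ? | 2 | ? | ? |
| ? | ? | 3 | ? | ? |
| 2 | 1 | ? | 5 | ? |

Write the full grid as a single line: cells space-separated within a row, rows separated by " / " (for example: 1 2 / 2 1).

3 2 5 1 4 / 5 4 1 3 2 / 1 3 2 4 5 / 4 5 3 2 1 / 2 1 4 5 3

At row 1, column 4: row 1 has {2,3,4}; column 4 has {5}; that leaves 1.
At row 4, column 2: row 4 has {3}; column 2 has {1,2,4}; that leaves 5.
At row 5, column 3: row 5 has {1,2,5}; column 3 has {2,3}; that leaves 4.
At row 5, column 5: row 5 has {1,2,4,5}; column 5 has {4}; that leaves 3.
At row 1, column 3: row 1 has {1,2,3,4}; column 3 has {2,3,4}; that leaves 5.
At row 2, column 3: row 2 has {4}; column 3 has {2,3,4,5}; that leaves 1.
At row 3, column 2: row 3 has {2}; column 2 has {1,2,4,5}; that leaves 3.
At row 3, column 4: row 3 has {2,3}; column 4 has {1,5}; that leaves 4.
At row 4, column 4: row 4 has {3,5}; column 4 has {1,4,5}; that leaves 2.
At row 4, column 5: row 4 has {2,3,5}; column 5 has {3,4}; that leaves 1.
At row 2, column 1: row 2 has {1,4}; column 1 has {2,3}; that leaves 5.
At row 2, column 4: row 2 has {1,4,5}; column 4 has {1,2,4,5}; that leaves 3.
At row 2, column 5: row 2 has {1,3,4,5}; column 5 has {1,3,4}; that leaves 2.
At row 3, column 1: row 3 has {2,3,4}; column 1 has {2,3,5}; that leaves 1.
At row 3, column 5: row 3 has {1,2,3,4}; column 5 has {1,2,3,4}; that leaves 5.
At row 4, column 1: row 4 has {1,2,3,5}; column 1 has {1,2,3,5}; that leaves 4.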